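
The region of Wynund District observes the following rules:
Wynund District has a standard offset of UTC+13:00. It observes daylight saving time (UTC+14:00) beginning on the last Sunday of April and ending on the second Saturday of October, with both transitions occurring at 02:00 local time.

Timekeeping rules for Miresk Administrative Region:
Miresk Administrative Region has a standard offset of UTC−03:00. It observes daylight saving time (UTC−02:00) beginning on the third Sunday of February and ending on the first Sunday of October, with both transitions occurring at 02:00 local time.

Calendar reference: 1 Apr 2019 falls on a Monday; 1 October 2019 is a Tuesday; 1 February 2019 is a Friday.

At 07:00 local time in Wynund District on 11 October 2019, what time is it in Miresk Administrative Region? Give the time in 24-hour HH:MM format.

1 April 2019 is a Monday, so Sundays fall on 7, 14, 21, 28; the last is April 28.
1 October 2019 is a Tuesday, so the first Saturday is October 5 and the second is October 12.
11 October 2019 falls between 28 April and 12 October, so daylight saving is in effect and Wynund District is at UTC+14:00.
07:00 Wynund District − 14h = 17:00 UTC (rolling into the previous day, 10 October 2019).
1 February 2019 is a Friday, so the first Sunday is February 3 and the third is February 17.
1 October 2019 is a Tuesday, so the first Sunday is October 6.
At the standard offset (UTC−03:00), 17:00 UTC − 3h = 14:00 Miresk Administrative Region standard time.
Daylight saving runs 17 February – 6 October; the standard-time date in Miresk Administrative Region, 10 October 2019, is outside that window, so Miresk Administrative Region is on standard time at UTC−03:00.
17:00 UTC − 3h = 14:00 Miresk Administrative Region.

14:00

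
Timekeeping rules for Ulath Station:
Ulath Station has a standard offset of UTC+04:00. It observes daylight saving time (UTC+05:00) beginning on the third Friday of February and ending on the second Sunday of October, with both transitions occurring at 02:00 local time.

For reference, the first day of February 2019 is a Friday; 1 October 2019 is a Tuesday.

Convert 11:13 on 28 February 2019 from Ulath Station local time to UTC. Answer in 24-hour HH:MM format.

06:13

1 February 2019 is a Friday, so the first Friday is February 1 and the third is February 15.
1 October 2019 is a Tuesday, so the first Sunday is October 6 and the second is October 13.
28 February 2019 lies within the daylight-saving period (15 February – 13 October), so Ulath Station is on daylight time, UTC+05:00.
11:13 local − 5h = 06:13 UTC.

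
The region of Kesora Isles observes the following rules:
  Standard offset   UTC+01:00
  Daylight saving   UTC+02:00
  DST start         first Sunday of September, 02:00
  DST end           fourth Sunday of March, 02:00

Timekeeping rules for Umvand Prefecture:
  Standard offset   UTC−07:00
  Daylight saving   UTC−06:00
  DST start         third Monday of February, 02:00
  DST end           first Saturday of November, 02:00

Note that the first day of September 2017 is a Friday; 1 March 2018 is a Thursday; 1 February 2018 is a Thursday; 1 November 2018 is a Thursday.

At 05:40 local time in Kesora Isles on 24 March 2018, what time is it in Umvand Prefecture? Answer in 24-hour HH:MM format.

1 September 2017 is a Friday, so the first Sunday is September 3.
1 March 2018 is a Thursday, so the first Sunday is March 4 and the fourth is March 25.
24 March 2018 falls between 3 September 2017 and 25 March 2018, so daylight saving is in effect and Kesora Isles is at UTC+02:00.
05:40 Kesora Isles − 2h = 03:40 UTC.
1 February 2018 is a Thursday, so the first Monday is February 5 and the third is February 19.
1 November 2018 is a Thursday, so the first Saturday is November 3.
At the standard offset (UTC−07:00), 03:40 UTC − 7h = 20:40 Umvand Prefecture standard time (rolling into the previous day, 23 March 2018).
The standard-time date in Umvand Prefecture, 23 March 2018, falls between 19 February and 3 November, so daylight saving is in effect and Umvand Prefecture is at UTC−06:00.
03:40 UTC − 6h = 21:40 Umvand Prefecture (rolling into the previous day, 23 March 2018).

21:40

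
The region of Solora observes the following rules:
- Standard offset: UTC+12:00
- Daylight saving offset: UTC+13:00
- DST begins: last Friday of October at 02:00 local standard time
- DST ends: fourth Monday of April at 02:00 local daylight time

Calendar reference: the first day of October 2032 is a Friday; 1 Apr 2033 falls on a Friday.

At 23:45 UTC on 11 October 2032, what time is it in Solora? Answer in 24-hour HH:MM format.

1 October 2032 is a Friday, so Fridays fall on 1, 8, 15, 22, 29; the last is October 29.
1 April 2033 is a Friday, so the first Monday is April 4 and the fourth is April 25.
At the standard offset (UTC+12:00), 23:45 UTC + 12h = 11:45 Solora standard time (rolling into the next day, 12 October 2032).
Daylight saving runs 29 October 2032 – 25 April 2033; the standard-time date in Solora, 12 October 2032, is outside that window, so Solora is on standard time at UTC+12:00.
23:45 UTC + 12h = 11:45 local (rolling into the next day, 12 October 2032).

11:45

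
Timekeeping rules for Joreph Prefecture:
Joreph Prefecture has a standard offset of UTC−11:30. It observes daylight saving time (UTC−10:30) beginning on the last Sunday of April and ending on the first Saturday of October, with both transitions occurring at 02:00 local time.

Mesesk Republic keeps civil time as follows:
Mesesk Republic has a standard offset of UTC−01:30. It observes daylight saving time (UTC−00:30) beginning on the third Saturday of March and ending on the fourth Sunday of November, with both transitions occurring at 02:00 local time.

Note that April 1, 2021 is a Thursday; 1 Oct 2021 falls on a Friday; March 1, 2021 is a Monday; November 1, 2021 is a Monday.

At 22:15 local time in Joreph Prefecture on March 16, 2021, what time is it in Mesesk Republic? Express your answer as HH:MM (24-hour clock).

1 April 2021 is a Thursday, so Sundays fall on 4, 11, 18, 25; the last is April 25.
1 October 2021 is a Friday, so the first Saturday is October 2.
Daylight saving runs 25 April – 2 October; March 16, 2021 is outside that window, so Joreph Prefecture is on standard time at UTC−11:30.
22:15 Joreph Prefecture + 11h30m = 09:45 UTC (rolling into the next day, 17 March 2021).
1 March 2021 is a Monday, so the first Saturday is March 6 and the third is March 20.
1 November 2021 is a Monday, so the first Sunday is November 7 and the fourth is November 28.
At the standard offset (UTC−01:30), 09:45 UTC − 1h30m = 08:15 Mesesk Republic standard time.
The standard-time date in Mesesk Republic, March 17, 2021, is outside the daylight-saving period (20 March – 28 November), so Mesesk Republic is on standard time, UTC−01:30.
09:45 UTC − 1h30m = 08:15 Mesesk Republic.

08:15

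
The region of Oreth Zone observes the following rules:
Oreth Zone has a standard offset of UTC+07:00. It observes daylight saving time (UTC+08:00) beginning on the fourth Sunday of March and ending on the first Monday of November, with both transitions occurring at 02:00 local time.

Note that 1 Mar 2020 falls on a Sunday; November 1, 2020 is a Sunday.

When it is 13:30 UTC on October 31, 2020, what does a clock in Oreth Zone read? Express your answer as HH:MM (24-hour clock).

1 March 2020 is a Sunday, so the first Sunday is March 1 and the fourth is March 22.
1 November 2020 is a Sunday, so the first Monday is November 2.
At the standard offset (UTC+07:00), 13:30 UTC + 7h = 20:30 Oreth Zone standard time.
The standard-time date in Oreth Zone, October 31, 2020, lies within the daylight-saving period (22 March – 2 November), so Oreth Zone is on daylight time, UTC+08:00.
13:30 UTC + 8h = 21:30 local.

21:30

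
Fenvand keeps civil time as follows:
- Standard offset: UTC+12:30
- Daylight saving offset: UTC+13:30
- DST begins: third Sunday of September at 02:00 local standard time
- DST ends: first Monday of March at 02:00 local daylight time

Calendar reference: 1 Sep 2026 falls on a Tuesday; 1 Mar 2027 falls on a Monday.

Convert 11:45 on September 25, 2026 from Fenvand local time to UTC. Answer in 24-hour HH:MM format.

1 September 2026 is a Tuesday, so the first Sunday is September 6 and the third is September 20.
1 March 2027 is a Monday, so the first Monday is March 1.
September 25, 2026 lies within the daylight-saving period (20 September 2026 – 1 March 2027), so Fenvand is on daylight time, UTC+13:30.
11:45 local − 13h30m = 22:15 UTC (rolling into the previous day, 24 September 2026).

22:15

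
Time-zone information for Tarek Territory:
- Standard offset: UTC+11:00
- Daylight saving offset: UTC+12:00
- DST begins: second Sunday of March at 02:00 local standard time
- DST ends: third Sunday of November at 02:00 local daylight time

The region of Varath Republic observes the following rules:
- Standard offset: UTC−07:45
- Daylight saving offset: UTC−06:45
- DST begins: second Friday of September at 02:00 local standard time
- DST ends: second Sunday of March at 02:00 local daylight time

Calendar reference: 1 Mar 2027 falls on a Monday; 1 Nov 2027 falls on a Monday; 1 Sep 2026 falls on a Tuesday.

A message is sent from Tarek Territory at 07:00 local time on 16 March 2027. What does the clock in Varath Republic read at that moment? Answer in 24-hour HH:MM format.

11:15

1 March 2027 is a Monday, so the first Sunday is March 7 and the second is March 14.
1 November 2027 is a Monday, so the first Sunday is November 7 and the third is November 21.
Daylight saving runs 14 March – 21 November; 16 March 2027 is inside that window, so Tarek Territory is at UTC+12:00.
07:00 Tarek Territory − 12h = 19:00 UTC (rolling into the previous day, 15 March 2027).
1 September 2026 is a Tuesday, so the first Friday is September 4 and the second is September 11.
1 March 2027 is a Monday, so the first Sunday is March 7 and the second is March 14.
At the standard offset (UTC−07:45), 19:00 UTC − 7h45m = 11:15 Varath Republic standard time.
The standard-time date in Varath Republic, 15 March 2027, does not fall between 11 September 2026 and 14 March 2027, so daylight saving is not in effect and Varath Republic is at UTC−07:45.
19:00 UTC − 7h45m = 11:15 Varath Republic.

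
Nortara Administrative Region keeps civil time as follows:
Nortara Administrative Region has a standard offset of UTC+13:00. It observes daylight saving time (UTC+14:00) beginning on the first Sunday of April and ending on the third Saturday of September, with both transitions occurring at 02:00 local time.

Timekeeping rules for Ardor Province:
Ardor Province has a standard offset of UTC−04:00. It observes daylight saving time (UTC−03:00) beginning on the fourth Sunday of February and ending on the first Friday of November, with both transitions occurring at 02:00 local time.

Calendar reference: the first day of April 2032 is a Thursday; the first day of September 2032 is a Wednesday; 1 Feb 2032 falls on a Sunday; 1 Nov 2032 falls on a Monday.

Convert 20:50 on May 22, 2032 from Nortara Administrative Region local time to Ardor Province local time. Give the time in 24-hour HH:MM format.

03:50

1 April 2032 is a Thursday, so the first Sunday is April 4.
1 September 2032 is a Wednesday, so the first Saturday is September 4 and the third is September 18.
Daylight saving runs 4 April – 18 September; May 22, 2032 is inside that window, so Nortara Administrative Region is at UTC+14:00.
20:50 Nortara Administrative Region − 14h = 06:50 UTC.
1 February 2032 is a Sunday, so the first Sunday is February 1 and the fourth is February 22.
1 November 2032 is a Monday, so the first Friday is November 5.
At the standard offset (UTC−04:00), 06:50 UTC − 4h = 02:50 Ardor Province standard time.
Daylight saving runs 22 February – 5 November; the standard-time date in Ardor Province, May 22, 2032, is inside that window, so Ardor Province is at UTC−03:00.
06:50 UTC − 3h = 03:50 Ardor Province.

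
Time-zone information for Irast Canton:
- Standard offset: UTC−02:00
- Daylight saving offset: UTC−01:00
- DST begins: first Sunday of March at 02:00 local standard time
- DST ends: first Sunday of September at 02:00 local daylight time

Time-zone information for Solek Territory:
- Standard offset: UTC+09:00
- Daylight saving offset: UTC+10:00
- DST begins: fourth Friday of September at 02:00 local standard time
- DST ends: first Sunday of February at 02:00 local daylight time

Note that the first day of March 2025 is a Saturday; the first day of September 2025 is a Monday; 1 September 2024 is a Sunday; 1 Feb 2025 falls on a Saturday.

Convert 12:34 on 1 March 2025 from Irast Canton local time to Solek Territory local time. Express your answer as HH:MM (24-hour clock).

1 March 2025 is a Saturday, so the first Sunday is March 2.
1 September 2025 is a Monday, so the first Sunday is September 7.
1 March 2025 does not fall between 2 March and 7 September, so daylight saving is not in effect and Irast Canton is at UTC−02:00.
12:34 Irast Canton + 2h = 14:34 UTC.
1 September 2024 is a Sunday, so the first Friday is September 6 and the fourth is September 27.
1 February 2025 is a Saturday, so the first Sunday is February 2.
At the standard offset (UTC+09:00), 14:34 UTC + 9h = 23:34 Solek Territory standard time.
The standard-time date in Solek Territory, 1 March 2025, is outside the daylight-saving period (27 September 2024 – 2 February 2025), so Solek Territory is on standard time, UTC+09:00.
14:34 UTC + 9h = 23:34 Solek Territory.

23:34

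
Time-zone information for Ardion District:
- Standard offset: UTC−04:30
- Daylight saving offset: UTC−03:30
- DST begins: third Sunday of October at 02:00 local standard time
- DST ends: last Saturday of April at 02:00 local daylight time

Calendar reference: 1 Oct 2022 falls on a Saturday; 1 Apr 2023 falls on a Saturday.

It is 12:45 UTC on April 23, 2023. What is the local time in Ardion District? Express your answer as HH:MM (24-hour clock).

09:15

1 October 2022 is a Saturday, so the first Sunday is October 2 and the third is October 16.
1 April 2023 is a Saturday, so Saturdays fall on 1, 8, 15, 22, 29; the last is April 29.
At the standard offset (UTC−04:30), 12:45 UTC − 4h30m = 08:15 Ardion District standard time.
The standard-time date in Ardion District, April 23, 2023, falls between 16 October 2022 and 29 April 2023, so daylight saving is in effect and Ardion District is at UTC−03:30.
12:45 UTC − 3h30m = 09:15 local.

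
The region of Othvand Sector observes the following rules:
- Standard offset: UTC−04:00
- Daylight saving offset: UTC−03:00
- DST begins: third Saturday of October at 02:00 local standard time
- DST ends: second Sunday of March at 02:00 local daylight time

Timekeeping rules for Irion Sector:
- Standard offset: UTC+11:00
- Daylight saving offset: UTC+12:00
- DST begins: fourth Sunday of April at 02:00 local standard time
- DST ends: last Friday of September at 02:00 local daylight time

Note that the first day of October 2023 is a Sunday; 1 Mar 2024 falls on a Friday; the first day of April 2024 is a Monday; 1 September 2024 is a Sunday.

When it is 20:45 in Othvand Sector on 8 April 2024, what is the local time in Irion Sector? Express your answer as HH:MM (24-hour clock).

11:45

1 October 2023 is a Sunday, so the first Saturday is October 7 and the third is October 21.
1 March 2024 is a Friday, so the first Sunday is March 3 and the second is March 10.
8 April 2024 is outside the daylight-saving period (21 October 2023 – 10 March 2024), so Othvand Sector is on standard time, UTC−04:00.
20:45 Othvand Sector + 4h = 00:45 UTC (rolling into the next day, 9 April 2024).
1 April 2024 is a Monday, so the first Sunday is April 7 and the fourth is April 28.
1 September 2024 is a Sunday, so Fridays fall on 6, 13, 20, 27; the last is September 27.
At the standard offset (UTC+11:00), 00:45 UTC + 11h = 11:45 Irion Sector standard time.
The standard-time date in Irion Sector, 9 April 2024, is outside the daylight-saving period (28 April – 27 September), so Irion Sector is on standard time, UTC+11:00.
00:45 UTC + 11h = 11:45 Irion Sector.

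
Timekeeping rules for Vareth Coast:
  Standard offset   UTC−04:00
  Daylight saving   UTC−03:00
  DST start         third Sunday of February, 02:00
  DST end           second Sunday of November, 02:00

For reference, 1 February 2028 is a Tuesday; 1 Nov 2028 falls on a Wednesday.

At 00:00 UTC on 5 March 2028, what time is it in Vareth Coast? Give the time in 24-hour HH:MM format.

21:00

1 February 2028 is a Tuesday, so the first Sunday is February 6 and the third is February 20.
1 November 2028 is a Wednesday, so the first Sunday is November 5 and the second is November 12.
At the standard offset (UTC−04:00), 00:00 UTC − 4h = 20:00 Vareth Coast standard time (rolling into the previous day, 4 March 2028).
The standard-time date in Vareth Coast, 4 March 2028, falls between 20 February and 12 November, so daylight saving is in effect and Vareth Coast is at UTC−03:00.
00:00 UTC − 3h = 21:00 local (rolling into the previous day, 4 March 2028).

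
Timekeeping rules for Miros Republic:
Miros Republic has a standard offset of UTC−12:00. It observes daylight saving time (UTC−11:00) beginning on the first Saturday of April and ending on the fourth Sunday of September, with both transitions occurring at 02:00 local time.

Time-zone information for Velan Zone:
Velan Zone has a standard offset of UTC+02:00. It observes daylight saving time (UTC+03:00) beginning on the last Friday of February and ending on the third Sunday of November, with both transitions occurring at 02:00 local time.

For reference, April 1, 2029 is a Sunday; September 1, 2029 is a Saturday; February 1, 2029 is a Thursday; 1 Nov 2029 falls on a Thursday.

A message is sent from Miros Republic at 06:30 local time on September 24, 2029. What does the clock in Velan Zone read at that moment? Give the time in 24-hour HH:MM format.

1 April 2029 is a Sunday, so the first Saturday is April 7.
1 September 2029 is a Saturday, so the first Sunday is September 2 and the fourth is September 23.
September 24, 2029 is outside the daylight-saving period (7 April – 23 September), so Miros Republic is on standard time, UTC−12:00.
06:30 Miros Republic + 12h = 18:30 UTC.
1 February 2029 is a Thursday, so Fridays fall on 2, 9, 16, 23; the last is February 23.
1 November 2029 is a Thursday, so the first Sunday is November 4 and the third is November 18.
At the standard offset (UTC+02:00), 18:30 UTC + 2h = 20:30 Velan Zone standard time.
Daylight saving runs 23 February – 18 November; the standard-time date in Velan Zone, September 24, 2029, is inside that window, so Velan Zone is at UTC+03:00.
18:30 UTC + 3h = 21:30 Velan Zone.

21:30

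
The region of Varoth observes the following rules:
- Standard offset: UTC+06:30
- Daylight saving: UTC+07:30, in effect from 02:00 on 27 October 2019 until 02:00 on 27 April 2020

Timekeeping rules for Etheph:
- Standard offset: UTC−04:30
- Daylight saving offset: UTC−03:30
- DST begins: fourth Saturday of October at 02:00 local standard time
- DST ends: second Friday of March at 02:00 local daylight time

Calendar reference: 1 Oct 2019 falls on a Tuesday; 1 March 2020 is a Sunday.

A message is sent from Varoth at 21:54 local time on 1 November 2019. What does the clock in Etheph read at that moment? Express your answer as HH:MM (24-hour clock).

10:54

Daylight saving runs 27 October 2019 – 27 April 2020; 1 November 2019 is inside that window, so Varoth is at UTC+07:30.
21:54 Varoth − 7h30m = 14:24 UTC.
1 October 2019 is a Tuesday, so the first Saturday is October 5 and the fourth is October 26.
1 March 2020 is a Sunday, so the first Friday is March 6 and the second is March 13.
At the standard offset (UTC−04:30), 14:24 UTC − 4h30m = 09:54 Etheph standard time.
The standard-time date in Etheph, 1 November 2019, lies within the daylight-saving period (26 October 2019 – 13 March 2020), so Etheph is on daylight time, UTC−03:30.
14:24 UTC − 3h30m = 10:54 Etheph.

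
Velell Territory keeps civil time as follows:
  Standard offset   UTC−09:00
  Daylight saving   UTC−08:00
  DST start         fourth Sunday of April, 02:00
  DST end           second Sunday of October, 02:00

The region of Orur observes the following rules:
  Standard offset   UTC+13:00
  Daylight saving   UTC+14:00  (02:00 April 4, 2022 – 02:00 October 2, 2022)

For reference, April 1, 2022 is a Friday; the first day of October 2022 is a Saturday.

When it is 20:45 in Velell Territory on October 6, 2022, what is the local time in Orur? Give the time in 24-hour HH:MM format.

17:45

1 April 2022 is a Friday, so the first Sunday is April 3 and the fourth is April 24.
1 October 2022 is a Saturday, so the first Sunday is October 2 and the second is October 9.
October 6, 2022 falls between 24 April and 9 October, so daylight saving is in effect and Velell Territory is at UTC−08:00.
20:45 Velell Territory + 8h = 04:45 UTC (rolling into the next day, 7 October 2022).
At the standard offset (UTC+13:00), 04:45 UTC + 13h = 17:45 Orur standard time.
The standard-time date in Orur, October 7, 2022, is outside the daylight-saving period (4 April – 2 October), so Orur is on standard time, UTC+13:00.
04:45 UTC + 13h = 17:45 Orur.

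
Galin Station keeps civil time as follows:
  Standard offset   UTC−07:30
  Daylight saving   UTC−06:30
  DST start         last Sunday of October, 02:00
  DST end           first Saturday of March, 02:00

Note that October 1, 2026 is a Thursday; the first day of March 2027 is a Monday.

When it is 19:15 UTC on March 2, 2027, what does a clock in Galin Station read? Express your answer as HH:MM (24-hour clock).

12:45

1 October 2026 is a Thursday, so Sundays fall on 4, 11, 18, 25; the last is October 25.
1 March 2027 is a Monday, so the first Saturday is March 6.
At the standard offset (UTC−07:30), 19:15 UTC − 7h30m = 11:45 Galin Station standard time.
Daylight saving runs 25 October 2026 – 6 March 2027; the standard-time date in Galin Station, March 2, 2027, is inside that window, so Galin Station is at UTC−06:30.
19:15 UTC − 6h30m = 12:45 local.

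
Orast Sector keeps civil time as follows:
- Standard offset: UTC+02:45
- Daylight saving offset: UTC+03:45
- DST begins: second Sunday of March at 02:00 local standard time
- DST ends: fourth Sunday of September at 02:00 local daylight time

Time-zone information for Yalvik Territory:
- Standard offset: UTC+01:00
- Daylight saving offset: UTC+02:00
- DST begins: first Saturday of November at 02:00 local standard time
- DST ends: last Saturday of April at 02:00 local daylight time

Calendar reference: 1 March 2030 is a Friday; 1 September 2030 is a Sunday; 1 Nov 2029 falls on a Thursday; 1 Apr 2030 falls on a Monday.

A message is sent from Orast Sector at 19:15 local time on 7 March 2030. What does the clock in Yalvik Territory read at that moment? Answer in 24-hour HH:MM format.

1 March 2030 is a Friday, so the first Sunday is March 3 and the second is March 10.
1 September 2030 is a Sunday, so the first Sunday is September 1 and the fourth is September 22.
Daylight saving runs 10 March – 22 September; 7 March 2030 is outside that window, so Orast Sector is on standard time at UTC+02:45.
19:15 Orast Sector − 2h45m = 16:30 UTC.
1 November 2029 is a Thursday, so the first Saturday is November 3.
1 April 2030 is a Monday, so Saturdays fall on 6, 13, 20, 27; the last is April 27.
At the standard offset (UTC+01:00), 16:30 UTC + 1h = 17:30 Yalvik Territory standard time.
The standard-time date in Yalvik Territory, 7 March 2030, lies within the daylight-saving period (3 November 2029 – 27 April 2030), so Yalvik Territory is on daylight time, UTC+02:00.
16:30 UTC + 2h = 18:30 Yalvik Territory.

18:30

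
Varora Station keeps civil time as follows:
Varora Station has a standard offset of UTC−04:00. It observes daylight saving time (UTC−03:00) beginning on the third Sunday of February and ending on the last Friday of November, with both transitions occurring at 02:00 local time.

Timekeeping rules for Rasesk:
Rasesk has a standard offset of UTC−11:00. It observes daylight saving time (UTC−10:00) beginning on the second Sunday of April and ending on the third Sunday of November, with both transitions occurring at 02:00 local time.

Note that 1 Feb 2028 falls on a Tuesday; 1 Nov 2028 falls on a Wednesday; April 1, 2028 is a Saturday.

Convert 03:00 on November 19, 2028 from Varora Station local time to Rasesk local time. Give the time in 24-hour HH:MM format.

1 February 2028 is a Tuesday, so the first Sunday is February 6 and the third is February 20.
1 November 2028 is a Wednesday, so Fridays fall on 3, 10, 17, 24; the last is November 24.
November 19, 2028 falls between 20 February and 24 November, so daylight saving is in effect and Varora Station is at UTC−03:00.
03:00 Varora Station + 3h = 06:00 UTC.
1 April 2028 is a Saturday, so the first Sunday is April 2 and the second is April 9.
1 November 2028 is a Wednesday, so the first Sunday is November 5 and the third is November 19.
At the standard offset (UTC−11:00), 06:00 UTC − 11h = 19:00 Rasesk standard time (rolling into the previous day, 18 November 2028).
The standard-time date in Rasesk, November 18, 2028, falls between 9 April and 19 November, so daylight saving is in effect and Rasesk is at UTC−10:00.
06:00 UTC − 10h = 20:00 Rasesk (rolling into the previous day, 18 November 2028).

20:00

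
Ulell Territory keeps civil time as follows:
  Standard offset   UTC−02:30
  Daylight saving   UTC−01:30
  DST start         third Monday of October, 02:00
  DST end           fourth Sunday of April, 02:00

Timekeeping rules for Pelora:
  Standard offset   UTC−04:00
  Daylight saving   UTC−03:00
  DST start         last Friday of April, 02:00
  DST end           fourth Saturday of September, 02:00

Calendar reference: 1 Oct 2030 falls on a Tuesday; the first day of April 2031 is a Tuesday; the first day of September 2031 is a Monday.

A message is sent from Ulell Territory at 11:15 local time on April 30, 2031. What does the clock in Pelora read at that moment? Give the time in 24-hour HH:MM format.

1 October 2030 is a Tuesday, so the first Monday is October 7 and the third is October 21.
1 April 2031 is a Tuesday, so the first Sunday is April 6 and the fourth is April 27.
April 30, 2031 does not fall between 21 October 2030 and 27 April 2031, so daylight saving is not in effect and Ulell Territory is at UTC−02:30.
11:15 Ulell Territory + 2h30m = 13:45 UTC.
1 April 2031 is a Tuesday, so Fridays fall on 4, 11, 18, 25; the last is April 25.
1 September 2031 is a Monday, so the first Saturday is September 6 and the fourth is September 27.
At the standard offset (UTC−04:00), 13:45 UTC − 4h = 09:45 Pelora standard time.
Daylight saving runs 25 April – 27 September; the standard-time date in Pelora, April 30, 2031, is inside that window, so Pelora is at UTC−03:00.
13:45 UTC − 3h = 10:45 Pelora.

10:45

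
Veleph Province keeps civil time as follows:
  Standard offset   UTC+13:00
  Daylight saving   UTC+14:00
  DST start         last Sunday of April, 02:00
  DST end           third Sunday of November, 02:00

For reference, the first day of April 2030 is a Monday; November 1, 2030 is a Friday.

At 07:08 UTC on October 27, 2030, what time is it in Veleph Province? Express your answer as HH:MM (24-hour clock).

1 April 2030 is a Monday, so Sundays fall on 7, 14, 21, 28; the last is April 28.
1 November 2030 is a Friday, so the first Sunday is November 3 and the third is November 17.
At the standard offset (UTC+13:00), 07:08 UTC + 13h = 20:08 Veleph Province standard time.
The standard-time date in Veleph Province, October 27, 2030, lies within the daylight-saving period (28 April – 17 November), so Veleph Province is on daylight time, UTC+14:00.
07:08 UTC + 14h = 21:08 local.

21:08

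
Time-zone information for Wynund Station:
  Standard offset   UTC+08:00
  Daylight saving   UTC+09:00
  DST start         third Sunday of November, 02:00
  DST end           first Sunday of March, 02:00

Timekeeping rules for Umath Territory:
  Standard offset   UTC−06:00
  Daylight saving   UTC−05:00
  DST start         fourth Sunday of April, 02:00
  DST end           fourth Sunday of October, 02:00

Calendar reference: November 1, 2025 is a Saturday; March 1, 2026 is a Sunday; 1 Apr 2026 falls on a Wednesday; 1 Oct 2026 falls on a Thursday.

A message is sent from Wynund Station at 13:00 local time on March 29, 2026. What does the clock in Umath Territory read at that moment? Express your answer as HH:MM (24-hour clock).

1 November 2025 is a Saturday, so the first Sunday is November 2 and the third is November 16.
1 March 2026 is a Sunday, so the first Sunday is March 1.
March 29, 2026 does not fall between 16 November 2025 and 1 March 2026, so daylight saving is not in effect and Wynund Station is at UTC+08:00.
13:00 Wynund Station − 8h = 05:00 UTC.
1 April 2026 is a Wednesday, so the first Sunday is April 5 and the fourth is April 26.
1 October 2026 is a Thursday, so the first Sunday is October 4 and the fourth is October 25.
At the standard offset (UTC−06:00), 05:00 UTC − 6h = 23:00 Umath Territory standard time (rolling into the previous day, 28 March 2026).
The standard-time date in Umath Territory, March 28, 2026, does not fall between 26 April and 25 October, so daylight saving is not in effect and Umath Territory is at UTC−06:00.
05:00 UTC − 6h = 23:00 Umath Territory (rolling into the previous day, 28 March 2026).

23:00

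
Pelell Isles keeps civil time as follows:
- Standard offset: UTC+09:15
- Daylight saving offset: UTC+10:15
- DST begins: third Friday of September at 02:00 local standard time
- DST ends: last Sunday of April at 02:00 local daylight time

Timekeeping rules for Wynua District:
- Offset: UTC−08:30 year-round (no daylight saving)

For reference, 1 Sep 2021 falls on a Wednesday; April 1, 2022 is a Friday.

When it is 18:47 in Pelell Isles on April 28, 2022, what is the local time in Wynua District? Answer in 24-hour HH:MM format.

01:02

1 September 2021 is a Wednesday, so the first Friday is September 3 and the third is September 17.
1 April 2022 is a Friday, so Sundays fall on 3, 10, 17, 24; the last is April 24.
April 28, 2022 does not fall between 17 September 2021 and 24 April 2022, so daylight saving is not in effect and Pelell Isles is at UTC+09:15.
18:47 Pelell Isles − 9h15m = 09:32 UTC.
Wynua District has no daylight saving, so its offset is UTC−08:30 year-round.
09:32 UTC − 8h30m = 01:02 Wynua District.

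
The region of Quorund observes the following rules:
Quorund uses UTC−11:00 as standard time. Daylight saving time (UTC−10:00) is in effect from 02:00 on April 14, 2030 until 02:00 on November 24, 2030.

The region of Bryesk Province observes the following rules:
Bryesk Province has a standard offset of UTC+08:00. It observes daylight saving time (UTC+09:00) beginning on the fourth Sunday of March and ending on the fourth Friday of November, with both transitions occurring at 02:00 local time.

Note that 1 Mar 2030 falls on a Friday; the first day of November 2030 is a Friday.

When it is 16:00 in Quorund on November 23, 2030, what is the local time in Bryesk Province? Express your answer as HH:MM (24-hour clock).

10:00

November 23, 2030 falls between 14 April and 24 November, so daylight saving is in effect and Quorund is at UTC−10:00.
16:00 Quorund + 10h = 02:00 UTC (rolling into the next day, 24 November 2030).
1 March 2030 is a Friday, so the first Sunday is March 3 and the fourth is March 24.
1 November 2030 is a Friday, so the first Friday is November 1 and the fourth is November 22.
At the standard offset (UTC+08:00), 02:00 UTC + 8h = 10:00 Bryesk Province standard time.
The standard-time date in Bryesk Province, November 24, 2030, does not fall between 24 March and 22 November, so daylight saving is not in effect and Bryesk Province is at UTC+08:00.
02:00 UTC + 8h = 10:00 Bryesk Province.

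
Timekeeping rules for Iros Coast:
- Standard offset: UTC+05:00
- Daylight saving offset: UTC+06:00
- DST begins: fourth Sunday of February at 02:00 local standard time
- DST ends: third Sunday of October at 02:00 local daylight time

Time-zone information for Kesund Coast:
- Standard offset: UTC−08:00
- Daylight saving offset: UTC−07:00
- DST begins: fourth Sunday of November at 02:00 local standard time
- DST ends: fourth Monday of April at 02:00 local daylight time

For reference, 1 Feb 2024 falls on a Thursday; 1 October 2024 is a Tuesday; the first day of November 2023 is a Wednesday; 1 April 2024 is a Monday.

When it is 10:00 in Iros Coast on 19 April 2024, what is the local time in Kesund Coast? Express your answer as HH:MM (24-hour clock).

21:00

1 February 2024 is a Thursday, so the first Sunday is February 4 and the fourth is February 25.
1 October 2024 is a Tuesday, so the first Sunday is October 6 and the third is October 20.
Daylight saving runs 25 February – 20 October; 19 April 2024 is inside that window, so Iros Coast is at UTC+06:00.
10:00 Iros Coast − 6h = 04:00 UTC.
1 November 2023 is a Wednesday, so the first Sunday is November 5 and the fourth is November 26.
1 April 2024 is a Monday, so the first Monday is April 1 and the fourth is April 22.
At the standard offset (UTC−08:00), 04:00 UTC − 8h = 20:00 Kesund Coast standard time (rolling into the previous day, 18 April 2024).
The standard-time date in Kesund Coast, 18 April 2024, falls between 26 November 2023 and 22 April 2024, so daylight saving is in effect and Kesund Coast is at UTC−07:00.
04:00 UTC − 7h = 21:00 Kesund Coast (rolling into the previous day, 18 April 2024).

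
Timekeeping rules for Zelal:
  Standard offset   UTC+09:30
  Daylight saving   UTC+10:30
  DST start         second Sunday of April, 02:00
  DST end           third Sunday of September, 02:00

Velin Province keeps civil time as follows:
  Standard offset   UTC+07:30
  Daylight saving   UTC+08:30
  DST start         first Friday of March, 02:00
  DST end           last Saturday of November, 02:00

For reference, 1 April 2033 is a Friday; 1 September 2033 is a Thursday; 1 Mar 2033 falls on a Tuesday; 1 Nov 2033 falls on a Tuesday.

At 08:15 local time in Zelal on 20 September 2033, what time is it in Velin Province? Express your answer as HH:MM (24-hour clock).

07:15

1 April 2033 is a Friday, so the first Sunday is April 3 and the second is April 10.
1 September 2033 is a Thursday, so the first Sunday is September 4 and the third is September 18.
20 September 2033 is outside the daylight-saving period (10 April – 18 September), so Zelal is on standard time, UTC+09:30.
08:15 Zelal − 9h30m = 22:45 UTC (rolling into the previous day, 19 September 2033).
1 March 2033 is a Tuesday, so the first Friday is March 4.
1 November 2033 is a Tuesday, so Saturdays fall on 5, 12, 19, 26; the last is November 26.
At the standard offset (UTC+07:30), 22:45 UTC + 7h30m = 06:15 Velin Province standard time (rolling into the next day, 20 September 2033).
Daylight saving runs 4 March – 26 November; the standard-time date in Velin Province, 20 September 2033, is inside that window, so Velin Province is at UTC+08:30.
22:45 UTC + 8h30m = 07:15 Velin Province (rolling into the next day, 20 September 2033).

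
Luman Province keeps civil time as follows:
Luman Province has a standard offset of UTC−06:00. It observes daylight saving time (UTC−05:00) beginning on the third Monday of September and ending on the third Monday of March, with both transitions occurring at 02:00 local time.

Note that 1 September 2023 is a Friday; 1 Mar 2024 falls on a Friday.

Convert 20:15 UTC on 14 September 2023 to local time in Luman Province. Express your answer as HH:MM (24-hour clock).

1 September 2023 is a Friday, so the first Monday is September 4 and the third is September 18.
1 March 2024 is a Friday, so the first Monday is March 4 and the third is March 18.
At the standard offset (UTC−06:00), 20:15 UTC − 6h = 14:15 Luman Province standard time.
The standard-time date in Luman Province, 14 September 2023, is outside the daylight-saving period (18 September 2023 – 18 March 2024), so Luman Province is on standard time, UTC−06:00.
20:15 UTC − 6h = 14:15 local.

14:15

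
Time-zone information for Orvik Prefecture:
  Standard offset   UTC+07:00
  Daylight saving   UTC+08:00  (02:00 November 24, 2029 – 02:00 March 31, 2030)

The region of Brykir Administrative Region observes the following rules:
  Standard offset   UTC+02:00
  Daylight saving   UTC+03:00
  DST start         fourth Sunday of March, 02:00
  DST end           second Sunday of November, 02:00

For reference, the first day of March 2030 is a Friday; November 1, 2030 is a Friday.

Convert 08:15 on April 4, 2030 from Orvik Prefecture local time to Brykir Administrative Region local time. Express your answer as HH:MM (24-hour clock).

April 4, 2030 is outside the daylight-saving period (24 November 2029 – 31 March 2030), so Orvik Prefecture is on standard time, UTC+07:00.
08:15 Orvik Prefecture − 7h = 01:15 UTC.
1 March 2030 is a Friday, so the first Sunday is March 3 and the fourth is March 24.
1 November 2030 is a Friday, so the first Sunday is November 3 and the second is November 10.
At the standard offset (UTC+02:00), 01:15 UTC + 2h = 03:15 Brykir Administrative Region standard time.
Daylight saving runs 24 March – 10 November; the standard-time date in Brykir Administrative Region, April 4, 2030, is inside that window, so Brykir Administrative Region is at UTC+03:00.
01:15 UTC + 3h = 04:15 Brykir Administrative Region.

04:15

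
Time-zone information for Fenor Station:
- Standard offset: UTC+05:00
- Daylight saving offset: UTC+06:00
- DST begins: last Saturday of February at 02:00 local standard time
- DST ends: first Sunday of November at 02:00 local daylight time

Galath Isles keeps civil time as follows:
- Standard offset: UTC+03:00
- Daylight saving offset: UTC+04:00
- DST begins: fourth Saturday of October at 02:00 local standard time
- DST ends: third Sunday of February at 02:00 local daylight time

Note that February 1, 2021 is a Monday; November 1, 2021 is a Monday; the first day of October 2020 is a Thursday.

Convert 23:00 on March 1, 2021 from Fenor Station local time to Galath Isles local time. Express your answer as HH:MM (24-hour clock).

1 February 2021 is a Monday, so Saturdays fall on 6, 13, 20, 27; the last is February 27.
1 November 2021 is a Monday, so the first Sunday is November 7.
Daylight saving runs 27 February – 7 November; March 1, 2021 is inside that window, so Fenor Station is at UTC+06:00.
23:00 Fenor Station − 6h = 17:00 UTC.
1 October 2020 is a Thursday, so the first Saturday is October 3 and the fourth is October 24.
1 February 2021 is a Monday, so the first Sunday is February 7 and the third is February 21.
At the standard offset (UTC+03:00), 17:00 UTC + 3h = 20:00 Galath Isles standard time.
Daylight saving runs 24 October 2020 – 21 February 2021; the standard-time date in Galath Isles, March 1, 2021, is outside that window, so Galath Isles is on standard time at UTC+03:00.
17:00 UTC + 3h = 20:00 Galath Isles.

20:00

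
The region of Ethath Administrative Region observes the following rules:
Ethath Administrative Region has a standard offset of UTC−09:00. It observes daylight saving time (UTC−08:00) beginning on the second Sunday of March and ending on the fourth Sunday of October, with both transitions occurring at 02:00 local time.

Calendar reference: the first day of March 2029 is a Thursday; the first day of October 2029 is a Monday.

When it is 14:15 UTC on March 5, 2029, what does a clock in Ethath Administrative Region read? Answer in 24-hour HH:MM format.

1 March 2029 is a Thursday, so the first Sunday is March 4 and the second is March 11.
1 October 2029 is a Monday, so the first Sunday is October 7 and the fourth is October 28.
At the standard offset (UTC−09:00), 14:15 UTC − 9h = 05:15 Ethath Administrative Region standard time.
The standard-time date in Ethath Administrative Region, March 5, 2029, is outside the daylight-saving period (11 March – 28 October), so Ethath Administrative Region is on standard time, UTC−09:00.
14:15 UTC − 9h = 05:15 local.

05:15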